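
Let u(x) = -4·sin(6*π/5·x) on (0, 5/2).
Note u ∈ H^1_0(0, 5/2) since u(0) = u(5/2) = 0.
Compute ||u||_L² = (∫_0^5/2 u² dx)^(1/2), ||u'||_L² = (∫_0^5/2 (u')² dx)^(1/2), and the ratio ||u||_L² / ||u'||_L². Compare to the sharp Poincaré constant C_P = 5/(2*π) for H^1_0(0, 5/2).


||u||_L² / ||u'||_L² = 5/(6*π) < C_P = 5/(2*π).

u(x) = -4·sin(6*π/5·x), so u'(x) = -24*π*cos(6*π*x/5)/5.
Writing u(x) = A·sin(kπx/L) with A = -4 and k = 3, use ∫_0^L sin²(kπx/L) dx = L/2 and ∫_0^L cos²(kπx/L) dx = L/2.
u² = 16·sin²(6*π/5·x) and (u')² = 576*π^2/25·cos²(6*π/5·x), and each of sin², cos² integrates to L/2 = 5/4 over (0, 5/2).
∫_0^5/2 u² dx = 20, so ||u||_L² = 2*sqrt(5).
∫_0^5/2 (u')² dx = 144*π^2/5, so ||u'||_L² = 12*sqrt(5)*π/5.
Ratio ||u||_L² / ||u'||_L² = 5/(6*π).
Sharp Poincaré constant on H^1_0(0, 5/2) is C_P = L/π = 5/(2*π), achieved by sin(2*π/5·x).
This is the k = 3 harmonic; the ratio L/(kπ) is strictly less than C_P = L/π, consistent with the sharp inequality ||u||_L² ≤ C_P ||u'||_L².


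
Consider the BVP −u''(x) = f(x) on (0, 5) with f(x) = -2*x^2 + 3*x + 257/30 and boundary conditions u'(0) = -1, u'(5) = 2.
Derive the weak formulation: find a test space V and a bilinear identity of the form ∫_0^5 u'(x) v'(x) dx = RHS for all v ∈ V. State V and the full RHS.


V = H^1(0, 5) (v unrestricted at boundary; u is determined up to an additive constant); weak form: ∫_0^5 u'v' dx = ∫_0^5 (-2*x^2 + 3*x + 257/30) v dx + 2·v(5) + v(0) for all v ∈ V.

Multiply both sides by a test function v and integrate from 0 to 5:
  ∫_0^5 −u''(x) v(x) dx = ∫_0^5 f(x) v(x) dx.
Integrate the LHS by parts once:
  ∫_0^5 −u'' v dx = −[u'(x) v(x)]_0^5 + ∫_0^5 u'(x) v'(x) dx.
Thus ∫_0^5 u'(x) v'(x) dx = ∫_0^5 f(x) v(x) dx + [u'(x) v(x)]_0^5.
Choose V so that boundary terms are either known or forced to vanish.
u has inhomogeneous Neumann u'(0) = -1, u'(5) = 2. [u' v]_0^5 = (2)·v(5) − (-1)·v(0) = 2·v(5) + v(0). Take V = H^1(0, 5); boundary term becomes part of RHS.
Weak formulation: find u (satisfying any essential BC) such that ∫_0^5 u'(x) v'(x) dx = ∫_0^5 f v dx + 2·v(5) + v(0) for all v ∈ V (Neumann data are natural BCs: they enter the RHS as boundary terms).
Substituting f(x) = -2*x^2 + 3*x + 257/30, the right-hand side is ∫_0^5 (-2*x^2 + 3*x + 257/30) v dx + 2·v(5) + v(0).
Compatibility check (pure Neumann): taking v ≡ 1 ∈ V gives 0 = ∫_0^5 f dx + (2) − (-1), i.e. ∫_0^5 f dx must equal u'(0) − u'(5) = -3. Indeed ∫_0^5 (-2*x^2 + 3*x + 257/30) dx = -3, so the data are compatible. The solution is then unique only up to an additive constant (fix it e.g. by requiring ∫_0^5 u dx = 0).


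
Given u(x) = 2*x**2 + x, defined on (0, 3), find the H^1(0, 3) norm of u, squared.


||u||_{H^1}^2 = 2337/5

The H^1 norm (squared) on an interval (0, L) is
  ||u||_{H^1}^2 = ∫_0^L u(x)^2 dx + ∫_0^L u'(x)^2 dx.
Compute u'(x) = 4*x + 1.
Then u(x)^2 = 4*x**4 + 4*x**3 + x**2 and u'(x)^2 = 16*x**2 + 8*x + 1.
Integrate each monomial from 0 to 3 using ∫_0^3 c·x^n dx = c·3^(n+1)/(n+1):
  ∫_0^3 u(x)^2 dx = ∫_0^3 (4*x^4 + 4*x^3 + x^2) dx. Term by term:
    ∫_0^3 4*x^4 dx = 972/5;  ∫_0^3 4*x^3 dx = 81;  ∫_0^3 x^2 dx = 9.
  Sum: 972/5 + 81 + 9 = 1422/5.
  ∫_0^3 u'(x)^2 dx = ∫_0^3 (16*x^2 + 8*x + 1) dx. Term by term:
    ∫_0^3 16*x^2 dx = 144;  ∫_0^3 8*x dx = 36;  ∫_0^3 1 dx = 3.
  Sum: 144 + 36 + 3 = 183.
Adding: ||u||_{H^1}^2 = 1422/5 + 183 = 2337/5.


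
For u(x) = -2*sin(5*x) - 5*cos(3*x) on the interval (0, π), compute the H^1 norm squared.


||u||_{H^1(0,π)}^2 = 177*π

u'(x) = 15*sin(3*x) - 10*cos(5*x).
Expand u² and (u')² and integrate term by term on (0, π), using: for integers n ≥ 1, ∫_0^π sin²(nx) dx = ∫_0^π cos²(nx) dx = π/2; for n ≠ n', ∫_0^π sin(nx)sin(n'x) dx = ∫_0^π cos(nx)cos(n'x) dx = 0; and by product-to-sum, ∫_0^π sin(nx)cos(n'x) dx = ½∫_0^π [sin((n+n')x) + sin((n−n')x)] dx, which is 0 when n+n' is even and 2n/(n²−n'²) when n+n' is odd (it need not vanish on (0, π)).
  u² squared terms: (-5)²·∫cos(3x)² dx = 25·π/2 = 25*π/2;  (-2)²·∫sin(5x)² dx = 4·π/2 = 2*π.
  u² cross terms: 2·(-5)·(-2)·∫cos(3x)·sin(5x) dx = 20·(0) = 0.
  So ∫_0^π u² dx = 25*π/2 + 2*π + 0 = 29*π/2.
  (u')² squared terms: (-10)²·∫cos(5x)² dx = 100·π/2 = 50*π;  (15)²·∫sin(3x)² dx = 225·π/2 = 225*π/2.
  (u')² cross terms: 2·(-10)·(15)·∫cos(5x)·sin(3x) dx = -300·(0) = 0.
  So ∫_0^π (u')² dx = 50*π + 225*π/2 + 0 = 325*π/2.
||u||_{H^1}^2 = (29*π/2) + (325*π/2) = 177*π.


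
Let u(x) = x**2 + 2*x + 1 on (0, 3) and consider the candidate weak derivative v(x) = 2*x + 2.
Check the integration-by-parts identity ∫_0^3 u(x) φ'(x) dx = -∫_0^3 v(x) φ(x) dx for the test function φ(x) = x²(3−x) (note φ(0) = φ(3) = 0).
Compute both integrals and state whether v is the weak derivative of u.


LHS = -189/5, RHS = -189/5. Yes, v = u' weakly.

u(x) = x**2 + 2*x + 1, classical derivative u'(x) = 2*x + 2.
φ(x) = x²(3−x), so φ'(x) = 3*x*(2 - x).
Note φ(0) = φ(3) = 0, so the boundary term u·φ vanishes.
LHS = ∫_0^3 u(x) φ'(x) dx = ∫_0^3 (-3*x^4 + 9*x^2 + 6*x) dx. Term by term:
  ∫_0^3 -3*x^4 dx = -729/5;  ∫_0^3 9*x^2 dx = 81;  ∫_0^3 6*x dx = 27.
Sum: -729/5 + 81 + 27 = -189/5.
So LHS = -189/5.
∫_0^3 v(x) φ(x) dx = ∫_0^3 (-2*x^4 + 4*x^3 + 6*x^2) dx. Term by term:
  ∫_0^3 -2*x^4 dx = -486/5;  ∫_0^3 4*x^3 dx = 81;  ∫_0^3 6*x^2 dx = 54.
Sum: -486/5 + 81 + 54 = 189/5.
So RHS = -∫_0^3 v(x) φ(x) dx = -189/5.
LHS = RHS, so the identity holds for this test φ.
Moreover u is smooth here and v(x) = u'(x) = 2*x + 2 pointwise, so the identity holds for every test function. Hence v is the weak derivative of u.


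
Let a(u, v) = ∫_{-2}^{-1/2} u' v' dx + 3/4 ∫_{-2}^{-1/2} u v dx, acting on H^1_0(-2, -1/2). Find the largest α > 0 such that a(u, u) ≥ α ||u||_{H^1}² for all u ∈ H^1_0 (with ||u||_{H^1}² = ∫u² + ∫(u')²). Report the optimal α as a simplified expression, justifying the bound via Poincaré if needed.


α = (27 + 16*π^2)/(4*(9 + 4*π^2))

Coercivity of a(·,·) on H^1_0(-2, -1/2) means a(u, u) ≥ α ||u||_{H^1}² for every u ∈ H^1_0.
The interval has length L = 3/2, and Poincaré/coercivity depend only on L. Here a(u, u) = ∫(u')² + (3/4)·∫u².
Here 0 < c = 3/4 < 1. The condition a(u,u) ≥ α||u||_{H^1}² reads (1−α)∫(u')² ≥ (α−c)∫u². Any admissible α is ≤ 1 (rapidly oscillating u have ∫u²/∫(u')² → 0), and α = 1 would force 0 ≥ (1−c)∫u², impossible since c < 1; so 1−α > 0. By the sharp Poincaré inequality on H^1_0 of an interval of length L, ∫(u')² ≥ (π/L)²∫u² with equality for the first sine mode sin(π(x−x₀)/L) (x₀ the left endpoint), so the inequality holds for all u iff (1−α)(π/L)² ≥ α − c, i.e. α ≤ ((π/L)² + c)/((π/L)² + 1) = (1 + c(L/π)²)/(1 + (L/π)²). With (π/L)² = 4*π^2/9 and c = 3/4, the largest admissible constant is α = ((π/L)² + c)/((π/L)² + 1).
Simplifying, α = (27 + 16*π^2)/(4*(9 + 4*π^2)).


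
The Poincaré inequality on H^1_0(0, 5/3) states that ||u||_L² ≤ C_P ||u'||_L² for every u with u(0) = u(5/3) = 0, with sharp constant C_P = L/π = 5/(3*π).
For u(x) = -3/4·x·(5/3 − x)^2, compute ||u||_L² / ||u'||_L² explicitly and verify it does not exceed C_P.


||u||_L² / ||u'||_L² = 5*sqrt(14)/42 < C_P = 5/(3*π).

u(x) = -3/4·x·(5/3 − x)^2, so u'(x) = (5 - 9*x)*(3*x - 5)/12.
u(x) = -3/4·x·(5/3 − x)^2 vanishes at x = 0 and x = 5/3, so u ∈ H^1_0(0, 5/3). Differentiate via the product rule and integrate the resulting polynomials term by term.
  ∫_0^5/3 u² dx = ∫_0^5/3 (9*x^6/16 - 15*x^5/4 + 75*x^4/8 - 125*x^3/12 + 625*x^2/144) dx. Term by term:
    ∫_0^5/3 9*x^6/16 dx = 78125/27216;  ∫_0^5/3 -15*x^5/4 dx = -78125/5832;  ∫_0^5/3 75*x^4/8 dx = 15625/648;
    ∫_0^5/3 -125*x^3/12 dx = -78125/3888;  ∫_0^5/3 625*x^2/144 dx = 78125/11664.
  Sum: 78125/27216 − 78125/5832 + 15625/648 − 78125/3888 + 78125/11664 = 15625/81648.
  ∫_0^5/3 (u')² dx = ∫_0^5/3 (81*x^4/16 - 45*x^3/2 + 275*x^2/8 - 125*x/6 + 625/144) dx. Term by term:
    ∫_0^5/3 81*x^4/16 dx = 625/48;  ∫_0^5/3 -45*x^3/2 dx = -3125/72;  ∫_0^5/3 275*x^2/8 dx = 34375/648;
    ∫_0^5/3 -125*x/6 dx = -3125/108;  ∫_0^5/3 625/144 dx = 3125/432.
  Sum: 625/48 − 3125/72 + 34375/648 − 3125/108 + 3125/432 = 625/648.
∫_0^5/3 u² dx = 15625/81648, so ||u||_L² = 125*sqrt(7)/756.
∫_0^5/3 (u')² dx = 625/648, so ||u'||_L² = 25*sqrt(2)/36.
Ratio ||u||_L² / ||u'||_L² = 5*sqrt(14)/42.
Sharp Poincaré constant on H^1_0(0, 5/3) is C_P = L/π = 5/(3*π), achieved by sin(3*π/5·x).
A polynomial bump cannot attain the sharp Poincaré constant (only the first sine eigenfunction does), so the ratio is strictly less than C_P, consistent with ||u||_L² ≤ C_P ||u'||_L².


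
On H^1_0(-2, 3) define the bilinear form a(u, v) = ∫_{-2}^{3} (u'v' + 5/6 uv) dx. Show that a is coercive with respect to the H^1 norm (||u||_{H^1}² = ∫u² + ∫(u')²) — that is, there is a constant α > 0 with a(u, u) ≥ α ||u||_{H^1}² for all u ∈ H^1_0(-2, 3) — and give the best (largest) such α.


α = (π^2 + 125/6)/(π^2 + 25)

Coercivity of a(·,·) on H^1_0(-2, 3) means a(u, u) ≥ α ||u||_{H^1}² for every u ∈ H^1_0.
The interval has length L = 5, and Poincaré/coercivity depend only on L. Here a(u, u) = ∫(u')² + (5/6)·∫u².
Here 0 < c = 5/6 < 1. The condition a(u,u) ≥ α||u||_{H^1}² reads (1−α)∫(u')² ≥ (α−c)∫u². Any admissible α is ≤ 1 (rapidly oscillating u have ∫u²/∫(u')² → 0), and α = 1 would force 0 ≥ (1−c)∫u², impossible since c < 1; so 1−α > 0. By the sharp Poincaré inequality on H^1_0 of an interval of length L, ∫(u')² ≥ (π/L)²∫u² with equality for the first sine mode sin(π(x−x₀)/L) (x₀ the left endpoint), so the inequality holds for all u iff (1−α)(π/L)² ≥ α − c, i.e. α ≤ ((π/L)² + c)/((π/L)² + 1) = (1 + c(L/π)²)/(1 + (L/π)²). With (π/L)² = π^2/25 and c = 5/6, the largest admissible constant is α = ((π/L)² + c)/((π/L)² + 1).
Simplifying, α = (π^2 + 125/6)/(π^2 + 25).


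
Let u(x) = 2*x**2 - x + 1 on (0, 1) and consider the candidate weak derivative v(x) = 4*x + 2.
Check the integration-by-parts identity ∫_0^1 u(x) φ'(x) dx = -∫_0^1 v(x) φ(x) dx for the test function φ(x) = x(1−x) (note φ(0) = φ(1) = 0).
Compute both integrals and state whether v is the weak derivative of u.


LHS = -1/6, RHS = -2/3. No, v is not the weak derivative of u.

u(x) = 2*x**2 - x + 1, classical derivative u'(x) = 4*x - 1.
φ(x) = x(1−x), so φ'(x) = 1 - 2*x.
Note φ(0) = φ(1) = 0, so the boundary term u·φ vanishes.
LHS = ∫_0^1 u(x) φ'(x) dx = ∫_0^1 (-4*x^3 + 4*x^2 - 3*x + 1) dx. Term by term:
  ∫_0^1 -4*x^3 dx = -1;  ∫_0^1 4*x^2 dx = 4/3;  ∫_0^1 -3*x dx = -3/2;
  ∫_0^1 1 dx = 1.
Sum: -1 + 4/3 − 3/2 + 1 = -1/6.
So LHS = -1/6.
∫_0^1 v(x) φ(x) dx = ∫_0^1 (-4*x^3 + 2*x^2 + 2*x) dx. Term by term:
  ∫_0^1 -4*x^3 dx = -1;  ∫_0^1 2*x^2 dx = 2/3;  ∫_0^1 2*x dx = 1.
Sum: -1 + 2/3 + 1 = 2/3.
So RHS = -∫_0^1 v(x) φ(x) dx = -2/3.
LHS − RHS = 1/2 ≠ 0, so the identity fails.
(For a valid weak derivative the identity must hold for EVERY test function, in particular this one. The failure shows v is NOT the weak derivative of u.)
Correct weak derivative would be u'(x) = 4*x - 1.


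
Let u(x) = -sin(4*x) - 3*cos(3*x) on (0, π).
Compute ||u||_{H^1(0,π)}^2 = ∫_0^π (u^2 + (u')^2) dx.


||u||_{H^1(0,π)}^2 = 480/7 + 107*π/2

u'(x) = 9*sin(3*x) - 4*cos(4*x).
Expand u² and (u')² and integrate term by term on (0, π), using: for integers n ≥ 1, ∫_0^π sin²(nx) dx = ∫_0^π cos²(nx) dx = π/2; for n ≠ n', ∫_0^π sin(nx)sin(n'x) dx = ∫_0^π cos(nx)cos(n'x) dx = 0; and by product-to-sum, ∫_0^π sin(nx)cos(n'x) dx = ½∫_0^π [sin((n+n')x) + sin((n−n')x)] dx, which is 0 when n+n' is even and 2n/(n²−n'²) when n+n' is odd (it need not vanish on (0, π)).
  u² squared terms: (-1)²·∫sin(4x)² dx = 1·π/2 = π/2;  (-3)²·∫cos(3x)² dx = 9·π/2 = 9*π/2.
  u² cross terms: 2·(-1)·(-3)·∫sin(4x)·cos(3x) dx = 6·(8/7) = 48/7.
  So ∫_0^π u² dx = π/2 + 9*π/2 + 48/7 = 48/7 + 5*π.
  (u')² squared terms: (-4)²·∫cos(4x)² dx = 16·π/2 = 8*π;  (9)²·∫sin(3x)² dx = 81·π/2 = 81*π/2.
  (u')² cross terms: 2·(-4)·(9)·∫cos(4x)·sin(3x) dx = -72·(-6/7) = 432/7.
  So ∫_0^π (u')² dx = 8*π + 81*π/2 + 432/7 = 432/7 + 97*π/2.
||u||_{H^1}^2 = (48/7 + 5*π) + (432/7 + 97*π/2) = 480/7 + 107*π/2.


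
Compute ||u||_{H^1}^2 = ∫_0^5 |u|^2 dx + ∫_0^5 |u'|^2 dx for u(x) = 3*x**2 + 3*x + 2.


||u||_{H^1}^2 = 22955/2

The H^1 norm (squared) on an interval (0, L) is
  ||u||_{H^1}^2 = ∫_0^L u(x)^2 dx + ∫_0^L u'(x)^2 dx.
Compute u'(x) = 6*x + 3.
Then u(x)^2 = 9*x**4 + 18*x**3 + 21*x**2 + 12*x + 4 and u'(x)^2 = 36*x**2 + 36*x + 9.
Integrate each monomial from 0 to 5 using ∫_0^5 c·x^n dx = c·5^(n+1)/(n+1):
  ∫_0^5 u(x)^2 dx = ∫_0^5 (9*x^4 + 18*x^3 + 21*x^2 + 12*x + 4) dx. Term by term:
    ∫_0^5 9*x^4 dx = 5625;  ∫_0^5 18*x^3 dx = 5625/2;  ∫_0^5 21*x^2 dx = 875;
    ∫_0^5 12*x dx = 150;  ∫_0^5 4 dx = 20.
  Sum: 5625 + 5625/2 + 875 + 150 + 20 = 18965/2.
  ∫_0^5 u'(x)^2 dx = ∫_0^5 (36*x^2 + 36*x + 9) dx. Term by term:
    ∫_0^5 36*x^2 dx = 1500;  ∫_0^5 36*x dx = 450;  ∫_0^5 9 dx = 45.
  Sum: 1500 + 450 + 45 = 1995.
Adding: ||u||_{H^1}^2 = 18965/2 + 1995 = 22955/2.


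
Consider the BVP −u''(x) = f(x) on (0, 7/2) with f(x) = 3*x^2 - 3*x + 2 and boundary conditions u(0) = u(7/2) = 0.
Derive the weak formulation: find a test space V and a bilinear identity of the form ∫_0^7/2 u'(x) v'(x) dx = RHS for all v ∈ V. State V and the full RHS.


V = H^1_0(0, 7/2) (so v(0) = v(7/2) = 0); weak form: ∫_0^7/2 u'v' dx = ∫_0^7/2 (3*x^2 - 3*x + 2) v dx for all v ∈ V.

Multiply both sides by a test function v and integrate from 0 to 7/2:
  ∫_0^7/2 −u''(x) v(x) dx = ∫_0^7/2 f(x) v(x) dx.
Integrate the LHS by parts once:
  ∫_0^7/2 −u'' v dx = −[u'(x) v(x)]_0^7/2 + ∫_0^7/2 u'(x) v'(x) dx.
Thus ∫_0^7/2 u'(x) v'(x) dx = ∫_0^7/2 f(x) v(x) dx + [u'(x) v(x)]_0^7/2.
Choose V so that boundary terms are either known or forced to vanish.
u is Dirichlet: u(0) = u(7/2) = 0. Let V = H^1_0(0, 7/2); then v(0) = v(7/2) = 0, and [u' v]_0^7/2 = 0.
Weak formulation: find u (satisfying any essential BC) such that ∫_0^7/2 u'(x) v'(x) dx = ∫_0^7/2 f v dx for all v ∈ V.
Substituting f(x) = 3*x^2 - 3*x + 2, the right-hand side is ∫_0^7/2 (3*x^2 - 3*x + 2) v dx.


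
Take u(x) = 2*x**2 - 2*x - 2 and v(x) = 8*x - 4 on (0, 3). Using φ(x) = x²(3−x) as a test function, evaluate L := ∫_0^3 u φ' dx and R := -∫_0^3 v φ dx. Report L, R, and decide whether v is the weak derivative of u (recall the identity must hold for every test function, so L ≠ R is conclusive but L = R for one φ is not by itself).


LHS = -351/10, RHS = -351/5. No, v is not the weak derivative of u.

u(x) = 2*x**2 - 2*x - 2, classical derivative u'(x) = 4*x - 2.
φ(x) = x²(3−x), so φ'(x) = 3*x*(2 - x).
Note φ(0) = φ(3) = 0, so the boundary term u·φ vanishes.
LHS = ∫_0^3 u(x) φ'(x) dx = ∫_0^3 (-6*x^4 + 18*x^3 - 6*x^2 - 12*x) dx. Term by term:
  ∫_0^3 -6*x^4 dx = -1458/5;  ∫_0^3 18*x^3 dx = 729/2;  ∫_0^3 -6*x^2 dx = -54;
  ∫_0^3 -12*x dx = -54.
Sum: -1458/5 + 729/2 − 54 − 54 = -351/10.
So LHS = -351/10.
∫_0^3 v(x) φ(x) dx = ∫_0^3 (-8*x^4 + 28*x^3 - 12*x^2) dx. Term by term:
  ∫_0^3 -8*x^4 dx = -1944/5;  ∫_0^3 28*x^3 dx = 567;  ∫_0^3 -12*x^2 dx = -108.
Sum: -1944/5 + 567 − 108 = 351/5.
So RHS = -∫_0^3 v(x) φ(x) dx = -351/5.
LHS − RHS = 351/10 ≠ 0, so the identity fails.
(For a valid weak derivative the identity must hold for EVERY test function, in particular this one. The failure shows v is NOT the weak derivative of u.)
Correct weak derivative would be u'(x) = 4*x - 2.


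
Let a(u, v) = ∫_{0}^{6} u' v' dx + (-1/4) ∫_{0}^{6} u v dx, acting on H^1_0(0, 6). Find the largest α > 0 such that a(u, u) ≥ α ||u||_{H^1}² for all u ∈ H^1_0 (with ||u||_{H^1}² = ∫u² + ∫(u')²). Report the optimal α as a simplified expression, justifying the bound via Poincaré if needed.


α = (-9 + π^2)/(π^2 + 36)

Coercivity of a(·,·) on H^1_0(0, 6) means a(u, u) ≥ α ||u||_{H^1}² for every u ∈ H^1_0.
The interval has length L = 6, and Poincaré/coercivity depend only on L. Here a(u, u) = ∫(u')² + (-1/4)·∫u².
Here c = -1/4 < 0 with |c| < (π/L)² = π^2/36, so coercivity still holds. The condition a(u,u) ≥ α||u||_{H^1}² reads (1−α)∫(u')² ≥ (α−c)∫u². Any admissible α is ≤ 1 (rapidly oscillating u have ∫u²/∫(u')² → 0), and α = 1 would force 0 ≥ (1−c)∫u², impossible since c < 1; so 1−α > 0. By the sharp Poincaré inequality on H^1_0 of an interval of length L, ∫(u')² ≥ (π/L)²∫u² with equality for the first sine mode sin(π(x−x₀)/L) (x₀ the left endpoint), so the inequality holds for all u iff (1−α)(π/L)² ≥ α − c, i.e. α ≤ ((π/L)² + c)/((π/L)² + 1) = (1 + c(L/π)²)/(1 + (L/π)²). (Direct route, valid since c ≤ 0: Poincaré gives c∫u² ≥ c(L/π)²∫(u')², so a(u,u) ≥ (1 + c(L/π)²)∫(u')², while ||u||_{H^1}² ≤ (1 + (L/π)²)∫(u')²; dividing yields the same α.) With (π/L)² = π^2/36 and c = -1/4, the largest admissible constant is α = ((π/L)² + c)/((π/L)² + 1).
Simplifying, α = (-9 + π^2)/(π^2 + 36).


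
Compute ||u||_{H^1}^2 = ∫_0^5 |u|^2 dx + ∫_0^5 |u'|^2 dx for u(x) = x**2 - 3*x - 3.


||u||_{H^1}^2 = 865/6

The H^1 norm (squared) on an interval (0, L) is
  ||u||_{H^1}^2 = ∫_0^L u(x)^2 dx + ∫_0^L u'(x)^2 dx.
Compute u'(x) = 2*x - 3.
Then u(x)^2 = x**4 - 6*x**3 + 3*x**2 + 18*x + 9 and u'(x)^2 = 4*x**2 - 12*x + 9.
Integrate each monomial from 0 to 5 using ∫_0^5 c·x^n dx = c·5^(n+1)/(n+1):
  ∫_0^5 u(x)^2 dx = ∫_0^5 (x^4 - 6*x^3 + 3*x^2 + 18*x + 9) dx. Term by term:
    ∫_0^5 x^4 dx = 625;  ∫_0^5 -6*x^3 dx = -1875/2;  ∫_0^5 3*x^2 dx = 125;
    ∫_0^5 18*x dx = 225;  ∫_0^5 9 dx = 45.
  Sum: 625 − 1875/2 + 125 + 225 + 45 = 165/2.
  ∫_0^5 u'(x)^2 dx = ∫_0^5 (4*x^2 - 12*x + 9) dx. Term by term:
    ∫_0^5 4*x^2 dx = 500/3;  ∫_0^5 -12*x dx = -150;  ∫_0^5 9 dx = 45.
  Sum: 500/3 − 150 + 45 = 185/3.
Adding: ||u||_{H^1}^2 = 165/2 + 185/3 = 865/6.


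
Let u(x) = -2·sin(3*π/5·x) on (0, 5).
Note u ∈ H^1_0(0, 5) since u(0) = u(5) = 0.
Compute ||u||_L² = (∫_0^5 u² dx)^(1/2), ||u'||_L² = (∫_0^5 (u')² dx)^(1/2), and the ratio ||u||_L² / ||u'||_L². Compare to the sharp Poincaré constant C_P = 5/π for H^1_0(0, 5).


||u||_L² / ||u'||_L² = 5/(3*π) < C_P = 5/π.

u(x) = -2·sin(3*π/5·x), so u'(x) = -6*π*cos(3*π*x/5)/5.
Writing u(x) = A·sin(kπx/L) with A = -2 and k = 3, use ∫_0^L sin²(kπx/L) dx = L/2 and ∫_0^L cos²(kπx/L) dx = L/2.
u² = 4·sin²(3*π/5·x) and (u')² = 36*π^2/25·cos²(3*π/5·x), and each of sin², cos² integrates to L/2 = 5/2 over (0, 5).
∫_0^5 u² dx = 10, so ||u||_L² = sqrt(10).
∫_0^5 (u')² dx = 18*π^2/5, so ||u'||_L² = 3*sqrt(10)*π/5.
Ratio ||u||_L² / ||u'||_L² = 5/(3*π).
Sharp Poincaré constant on H^1_0(0, 5) is C_P = L/π = 5/π, achieved by sin(π/5·x).
This is the k = 3 harmonic; the ratio L/(kπ) is strictly less than C_P = L/π, consistent with the sharp inequality ||u||_L² ≤ C_P ||u'||_L².


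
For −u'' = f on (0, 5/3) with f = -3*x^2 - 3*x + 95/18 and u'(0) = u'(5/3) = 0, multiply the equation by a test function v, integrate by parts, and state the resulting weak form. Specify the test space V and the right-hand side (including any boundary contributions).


V = H^1(0, 5/3) (no boundary constraint on v; u is determined up to an additive constant); weak form: ∫_0^5/3 u'v' dx = ∫_0^5/3 (-3*x^2 - 3*x + 95/18) v dx for all v ∈ V.

Multiply both sides by a test function v and integrate from 0 to 5/3:
  ∫_0^5/3 −u''(x) v(x) dx = ∫_0^5/3 f(x) v(x) dx.
Integrate the LHS by parts once:
  ∫_0^5/3 −u'' v dx = −[u'(x) v(x)]_0^5/3 + ∫_0^5/3 u'(x) v'(x) dx.
Thus ∫_0^5/3 u'(x) v'(x) dx = ∫_0^5/3 f(x) v(x) dx + [u'(x) v(x)]_0^5/3.
Choose V so that boundary terms are either known or forced to vanish.
u has homogeneous Neumann: u'(0) = u'(5/3) = 0. So [u' v]_0^5/3 = 0·v(5/3) − 0·v(0) = 0 for any v; take V = H^1(0, 5/3).
Weak formulation: find u (satisfying any essential BC) such that ∫_0^5/3 u'(x) v'(x) dx = ∫_0^5/3 f v dx for all v ∈ V (homogeneous Neumann, so boundary terms vanish).
Substituting f(x) = -3*x^2 - 3*x + 95/18, the right-hand side is ∫_0^5/3 (-3*x^2 - 3*x + 95/18) v dx.
Compatibility check (pure Neumann): taking v ≡ 1 ∈ V gives 0 = ∫_0^5/3 f dx + (0) − (0), i.e. ∫_0^5/3 f dx must equal u'(0) − u'(5/3) = 0. Indeed ∫_0^5/3 (-3*x^2 - 3*x + 95/18) dx = 0, so the data are compatible. The solution is then unique only up to an additive constant (fix it e.g. by requiring ∫_0^5/3 u dx = 0).


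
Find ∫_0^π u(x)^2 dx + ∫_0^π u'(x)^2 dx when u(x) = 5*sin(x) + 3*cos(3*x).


||u||_{H^1(0,π)}^2 = 70*π

u'(x) = -9*sin(3*x) + 5*cos(x).
Expand u² and (u')² and integrate term by term on (0, π), using: for integers n ≥ 1, ∫_0^π sin²(nx) dx = ∫_0^π cos²(nx) dx = π/2; for n ≠ n', ∫_0^π sin(nx)sin(n'x) dx = ∫_0^π cos(nx)cos(n'x) dx = 0; and by product-to-sum, ∫_0^π sin(nx)cos(n'x) dx = ½∫_0^π [sin((n+n')x) + sin((n−n')x)] dx, which is 0 when n+n' is even and 2n/(n²−n'²) when n+n' is odd (it need not vanish on (0, π)).
  u² squared terms: (3)²·∫cos(3x)² dx = 9·π/2 = 9*π/2;  (5)²·∫sin(x)² dx = 25·π/2 = 25*π/2.
  u² cross terms: 2·(3)·(5)·∫cos(3x)·sin(x) dx = 30·(0) = 0.
  So ∫_0^π u² dx = 9*π/2 + 25*π/2 + 0 = 17*π.
  (u')² squared terms: (-9)²·∫sin(3x)² dx = 81·π/2 = 81*π/2;  (5)²·∫cos(x)² dx = 25·π/2 = 25*π/2.
  (u')² cross terms: 2·(-9)·(5)·∫sin(3x)·cos(x) dx = -90·(0) = 0.
  So ∫_0^π (u')² dx = 81*π/2 + 25*π/2 + 0 = 53*π.
||u||_{H^1}^2 = (17*π) + (53*π) = 70*π.


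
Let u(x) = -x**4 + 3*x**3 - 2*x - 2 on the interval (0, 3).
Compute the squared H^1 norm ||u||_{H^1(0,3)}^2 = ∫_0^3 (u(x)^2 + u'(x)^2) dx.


||u||_{H^1}^2 = 30207/140

The H^1 norm (squared) on an interval (0, L) is
  ||u||_{H^1}^2 = ∫_0^L u(x)^2 dx + ∫_0^L u'(x)^2 dx.
Compute u'(x) = -4*x**3 + 9*x**2 - 2.
Then u(x)^2 = x**8 - 6*x**7 + 9*x**6 + 4*x**5 - 8*x**4 - 12*x**3 + 4*x**2 + 8*x + 4 and u'(x)^2 = 16*x**6 - 72*x**5 + 81*x**4 + 16*x**3 - 36*x**2 + 4.
Integrate each monomial from 0 to 3 using ∫_0^3 c·x^n dx = c·3^(n+1)/(n+1):
  ∫_0^3 u(x)^2 dx = ∫_0^3 (x^8 - 6*x^7 + 9*x^6 + 4*x^5 - 8*x^4 - 12*x^3 + 4*x^2 + 8*x + 4) dx. Term by term:
    ∫_0^3 x^8 dx = 2187;  ∫_0^3 -6*x^7 dx = -19683/4;  ∫_0^3 9*x^6 dx = 19683/7;
    ∫_0^3 4*x^5 dx = 486;  ∫_0^3 -8*x^4 dx = -1944/5;  ∫_0^3 -12*x^3 dx = -243;
    ∫_0^3 4*x^2 dx = 36;  ∫_0^3 8*x dx = 36;  ∫_0^3 4 dx = 12.
  Sum: 2187 − 19683/4 + 19683/7 + 486 − 1944/5 − 243 + 36 + 36 + 12 = 2283/140.
  ∫_0^3 u'(x)^2 dx = ∫_0^3 (16*x^6 - 72*x^5 + 81*x^4 + 16*x^3 - 36*x^2 + 4) dx. Term by term:
    ∫_0^3 16*x^6 dx = 34992/7;  ∫_0^3 -72*x^5 dx = -8748;  ∫_0^3 81*x^4 dx = 19683/5;
    ∫_0^3 16*x^3 dx = 324;  ∫_0^3 -36*x^2 dx = -324;  ∫_0^3 4 dx = 12.
  Sum: 34992/7 − 8748 + 19683/5 + 324 − 324 + 12 = 6981/35.
Adding: ||u||_{H^1}^2 = 2283/140 + 6981/35 = 30207/140.


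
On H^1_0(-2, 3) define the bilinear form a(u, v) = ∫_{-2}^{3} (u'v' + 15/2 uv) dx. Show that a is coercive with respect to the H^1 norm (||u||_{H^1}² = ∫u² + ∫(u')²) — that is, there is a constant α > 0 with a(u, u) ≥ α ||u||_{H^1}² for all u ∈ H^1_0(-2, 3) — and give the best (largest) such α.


α = 1

Coercivity of a(·,·) on H^1_0(-2, 3) means a(u, u) ≥ α ||u||_{H^1}² for every u ∈ H^1_0.
The interval has length L = 5, and Poincaré/coercivity depend only on L. Here a(u, u) = ∫(u')² + (15/2)·∫u².
Here c = 15/2 ≥ 1, so a(u,u) = ∫(u')² + c∫u² ≥ ∫(u')² + ∫u² = ||u||_{H^1}², i.e. α = 1 works. No larger α is possible: a(u,u) ≥ α||u||_{H^1}² means (1−α)∫(u')² ≥ (α−c)∫u², and for the modes u_n = sin(nπ(x−x₀)/L) (x₀ the left endpoint) one has ∫u_n²/∫(u_n')² = (L/(nπ))² → 0, so a(u_n,u_n)/||u_n||_{H^1}² → 1. Hence the optimal constant is α = 1.
Therefore α = 1.


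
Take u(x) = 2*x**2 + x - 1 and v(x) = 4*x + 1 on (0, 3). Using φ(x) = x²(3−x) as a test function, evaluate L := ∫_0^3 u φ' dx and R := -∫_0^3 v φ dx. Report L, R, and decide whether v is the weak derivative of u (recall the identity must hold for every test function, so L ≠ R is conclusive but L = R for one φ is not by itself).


LHS = -1107/20, RHS = -1107/20. Yes, v = u' weakly.

u(x) = 2*x**2 + x - 1, classical derivative u'(x) = 4*x + 1.
φ(x) = x²(3−x), so φ'(x) = 3*x*(2 - x).
Note φ(0) = φ(3) = 0, so the boundary term u·φ vanishes.
LHS = ∫_0^3 u(x) φ'(x) dx = ∫_0^3 (-6*x^4 + 9*x^3 + 9*x^2 - 6*x) dx. Term by term:
  ∫_0^3 -6*x^4 dx = -1458/5;  ∫_0^3 9*x^3 dx = 729/4;  ∫_0^3 9*x^2 dx = 81;
  ∫_0^3 -6*x dx = -27.
Sum: -1458/5 + 729/4 + 81 − 27 = -1107/20.
So LHS = -1107/20.
∫_0^3 v(x) φ(x) dx = ∫_0^3 (-4*x^4 + 11*x^3 + 3*x^2) dx. Term by term:
  ∫_0^3 -4*x^4 dx = -972/5;  ∫_0^3 11*x^3 dx = 891/4;  ∫_0^3 3*x^2 dx = 27.
Sum: -972/5 + 891/4 + 27 = 1107/20.
So RHS = -∫_0^3 v(x) φ(x) dx = -1107/20.
LHS = RHS, so the identity holds for this test φ.
Moreover u is smooth here and v(x) = u'(x) = 4*x + 1 pointwise, so the identity holds for every test function. Hence v is the weak derivative of u.


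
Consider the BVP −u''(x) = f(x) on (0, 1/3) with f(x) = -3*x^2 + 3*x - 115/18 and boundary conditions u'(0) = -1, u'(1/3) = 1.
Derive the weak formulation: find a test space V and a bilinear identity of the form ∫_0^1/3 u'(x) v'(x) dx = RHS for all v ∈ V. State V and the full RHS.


V = H^1(0, 1/3) (v unrestricted at boundary; u is determined up to an additive constant); weak form: ∫_0^1/3 u'v' dx = ∫_0^1/3 (-3*x^2 + 3*x - 115/18) v dx + v(1/3) + v(0) for all v ∈ V.

Multiply both sides by a test function v and integrate from 0 to 1/3:
  ∫_0^1/3 −u''(x) v(x) dx = ∫_0^1/3 f(x) v(x) dx.
Integrate the LHS by parts once:
  ∫_0^1/3 −u'' v dx = −[u'(x) v(x)]_0^1/3 + ∫_0^1/3 u'(x) v'(x) dx.
Thus ∫_0^1/3 u'(x) v'(x) dx = ∫_0^1/3 f(x) v(x) dx + [u'(x) v(x)]_0^1/3.
Choose V so that boundary terms are either known or forced to vanish.
u has inhomogeneous Neumann u'(0) = -1, u'(1/3) = 1. [u' v]_0^1/3 = (1)·v(1/3) − (-1)·v(0) = v(1/3) + v(0). Take V = H^1(0, 1/3); boundary term becomes part of RHS.
Weak formulation: find u (satisfying any essential BC) such that ∫_0^1/3 u'(x) v'(x) dx = ∫_0^1/3 f v dx + v(1/3) + v(0) for all v ∈ V (Neumann data are natural BCs: they enter the RHS as boundary terms).
Substituting f(x) = -3*x^2 + 3*x - 115/18, the right-hand side is ∫_0^1/3 (-3*x^2 + 3*x - 115/18) v dx + v(1/3) + v(0).
Compatibility check (pure Neumann): taking v ≡ 1 ∈ V gives 0 = ∫_0^1/3 f dx + (1) − (-1), i.e. ∫_0^1/3 f dx must equal u'(0) − u'(1/3) = -2. Indeed ∫_0^1/3 (-3*x^2 + 3*x - 115/18) dx = -2, so the data are compatible. The solution is then unique only up to an additive constant (fix it e.g. by requiring ∫_0^1/3 u dx = 0).


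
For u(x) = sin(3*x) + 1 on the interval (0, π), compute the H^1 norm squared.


||u||_{H^1(0,π)}^2 = 4/3 + 6*π

u'(x) = 3*cos(3*x).
Expand u² and (u')² and integrate term by term on (0, π), using: for integers n ≥ 1, ∫_0^π sin²(nx) dx = ∫_0^π cos²(nx) dx = π/2; for n ≠ n', ∫_0^π sin(nx)sin(n'x) dx = ∫_0^π cos(nx)cos(n'x) dx = 0; and by product-to-sum, ∫_0^π sin(nx)cos(n'x) dx = ½∫_0^π [sin((n+n')x) + sin((n−n')x)] dx, which is 0 when n+n' is even and 2n/(n²−n'²) when n+n' is odd (it need not vanish on (0, π)). For the constant mode: ∫_0^π 1 dx = π, ∫_0^π cos(nx) dx = 0, ∫_0^π sin(nx) dx = (1−(−1)^n)/n.
  u² squared terms: (1)²·∫1 dx = 1·π = π;  (1)²·∫sin(3x)² dx = 1·π/2 = π/2.
  u² cross terms: 2·(1)·(1)·∫1·sin(3x) dx = 2·(2/3) = 4/3.
  So ∫_0^π u² dx = π + π/2 + 4/3 = 4/3 + 3*π/2.
  (u')² squared terms: (3)²·∫cos(3x)² dx = 9·π/2 = 9*π/2.
  So ∫_0^π (u')² dx = 9*π/2.
||u||_{H^1}^2 = (4/3 + 3*π/2) + (9*π/2) = 4/3 + 6*π.


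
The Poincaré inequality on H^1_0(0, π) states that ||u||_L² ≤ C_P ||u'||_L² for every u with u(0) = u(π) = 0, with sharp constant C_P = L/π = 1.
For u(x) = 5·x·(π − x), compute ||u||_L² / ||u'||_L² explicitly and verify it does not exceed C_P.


||u||_L² / ||u'||_L² = sqrt(10)*π/10 < C_P = 1.

u(x) = 5·x·(π − x), so u'(x) = -10*x + 5*π.
u(x) = 5·x·(π − x) vanishes at x = 0 and x = π, so u ∈ H^1_0(0, π). Differentiate via the product rule and integrate the resulting polynomials term by term.
  ∫_0^π u² dx = ∫_0^π (25*x^4 - 50*π*x^3 + 25*π^2*x^2) dx. Term by term:
    ∫_0^π 25*x^4 dx = 5*π^5;  ∫_0^π -50*π*x^3 dx = -25*π^5/2;  ∫_0^π 25*π^2*x^2 dx = 25*π^5/3.
  Sum: 5*π^5 − 25*π^5/2 + 25*π^5/3 = 5*π^5/6.
  ∫_0^π (u')² dx = ∫_0^π (100*x^2 - 100*π*x + 25*π^2) dx. Term by term:
    ∫_0^π 100*x^2 dx = 100*π^3/3;  ∫_0^π -100*π*x dx = -50*π^3;  ∫_0^π 25*π^2 dx = 25*π^3.
  Sum: 100*π^3/3 − 50*π^3 + 25*π^3 = 25*π^3/3.
∫_0^π u² dx = 5*π^5/6, so ||u||_L² = sqrt(30)*π^(5/2)/6.
∫_0^π (u')² dx = 25*π^3/3, so ||u'||_L² = 5*sqrt(3)*π^(3/2)/3.
Ratio ||u||_L² / ||u'||_L² = sqrt(10)*π/10.
Sharp Poincaré constant on H^1_0(0, π) is C_P = L/π = 1, achieved by sin(x).
A polynomial bump cannot attain the sharp Poincaré constant (only the first sine eigenfunction does), so the ratio is strictly less than C_P, consistent with ||u||_L² ≤ C_P ||u'||_L².


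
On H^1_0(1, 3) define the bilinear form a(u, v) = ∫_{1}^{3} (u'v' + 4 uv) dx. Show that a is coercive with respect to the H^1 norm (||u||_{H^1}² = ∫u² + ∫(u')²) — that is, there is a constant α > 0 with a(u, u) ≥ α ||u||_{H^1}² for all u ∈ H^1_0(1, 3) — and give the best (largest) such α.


α = 1

Coercivity of a(·,·) on H^1_0(1, 3) means a(u, u) ≥ α ||u||_{H^1}² for every u ∈ H^1_0.
The interval has length L = 2, and Poincaré/coercivity depend only on L. Here a(u, u) = ∫(u')² + (4)·∫u².
Here c = 4 ≥ 1, so a(u,u) = ∫(u')² + c∫u² ≥ ∫(u')² + ∫u² = ||u||_{H^1}², i.e. α = 1 works. No larger α is possible: a(u,u) ≥ α||u||_{H^1}² means (1−α)∫(u')² ≥ (α−c)∫u², and for the modes u_n = sin(nπ(x−x₀)/L) (x₀ the left endpoint) one has ∫u_n²/∫(u_n')² = (L/(nπ))² → 0, so a(u_n,u_n)/||u_n||_{H^1}² → 1. Hence the optimal constant is α = 1.
Therefore α = 1.


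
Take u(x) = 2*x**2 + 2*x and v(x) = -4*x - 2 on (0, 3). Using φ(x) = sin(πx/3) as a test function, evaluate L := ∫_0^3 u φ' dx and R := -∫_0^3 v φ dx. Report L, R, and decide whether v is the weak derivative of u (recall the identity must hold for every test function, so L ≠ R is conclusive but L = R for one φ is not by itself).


LHS = -48/π, RHS = 48/π. No, v is not the weak derivative of u.

u(x) = 2*x**2 + 2*x, classical derivative u'(x) = 4*x + 2.
φ(x) = sin(πx/3), so φ'(x) = π*cos(π*x/3)/3.
Note φ(0) = φ(3) = 0, so the boundary term u·φ vanishes.
LHS = ∫_0^3 u(x) φ'(x) dx = ∫_0^3 (2*π*x^2*cos(π*x/3)/3 + 2*π*x*cos(π*x/3)/3) dx. Term by term:
  ∫_0^3 2*π*x*cos(π*x/3)/3 dx = -12/π;  ∫_0^3 2*π*x^2*cos(π*x/3)/3 dx = -36/π.
Sum: -12/π − 36/π = -48/π.
So LHS = -48/π.
∫_0^3 v(x) φ(x) dx = ∫_0^3 (-4*x*sin(π*x/3) - 2*sin(π*x/3)) dx. Term by term:
  ∫_0^3 -2*sin(π*x/3) dx = -12/π;  ∫_0^3 -4*x*sin(π*x/3) dx = -36/π.
Sum: -12/π − 36/π = -48/π.
So RHS = -∫_0^3 v(x) φ(x) dx = 48/π.
LHS − RHS = -96/π ≠ 0, so the identity fails.
(For a valid weak derivative the identity must hold for EVERY test function, in particular this one. The failure shows v is NOT the weak derivative of u.)
Correct weak derivative would be u'(x) = 4*x + 2.


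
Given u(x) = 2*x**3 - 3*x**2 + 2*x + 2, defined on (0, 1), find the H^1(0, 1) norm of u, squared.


||u||_{H^1}^2 = 788/105

The H^1 norm (squared) on an interval (0, L) is
  ||u||_{H^1}^2 = ∫_0^L u(x)^2 dx + ∫_0^L u'(x)^2 dx.
Compute u'(x) = 6*x**2 - 6*x + 2.
Then u(x)^2 = 4*x**6 - 12*x**5 + 17*x**4 - 4*x**3 - 8*x**2 + 8*x + 4 and u'(x)^2 = 36*x**4 - 72*x**3 + 60*x**2 - 24*x + 4.
Integrate each monomial from 0 to 1 using ∫_0^1 c·x^n dx = c·1^(n+1)/(n+1):
  ∫_0^1 u(x)^2 dx = ∫_0^1 (4*x^6 - 12*x^5 + 17*x^4 - 4*x^3 - 8*x^2 + 8*x + 4) dx. Term by term:
    ∫_0^1 4*x^6 dx = 4/7;  ∫_0^1 -12*x^5 dx = -2;  ∫_0^1 17*x^4 dx = 17/5;
    ∫_0^1 -4*x^3 dx = -1;  ∫_0^1 -8*x^2 dx = -8/3;  ∫_0^1 8*x dx = 4;
    ∫_0^1 4 dx = 4.
  Sum: 4/7 − 2 + 17/5 − 1 − 8/3 + 4 + 4 = 662/105.
  ∫_0^1 u'(x)^2 dx = ∫_0^1 (36*x^4 - 72*x^3 + 60*x^2 - 24*x + 4) dx. Term by term:
    ∫_0^1 36*x^4 dx = 36/5;  ∫_0^1 -72*x^3 dx = -18;  ∫_0^1 60*x^2 dx = 20;
    ∫_0^1 -24*x dx = -12;  ∫_0^1 4 dx = 4.
  Sum: 36/5 − 18 + 20 − 12 + 4 = 6/5.
Adding: ||u||_{H^1}^2 = 662/105 + 6/5 = 788/105.


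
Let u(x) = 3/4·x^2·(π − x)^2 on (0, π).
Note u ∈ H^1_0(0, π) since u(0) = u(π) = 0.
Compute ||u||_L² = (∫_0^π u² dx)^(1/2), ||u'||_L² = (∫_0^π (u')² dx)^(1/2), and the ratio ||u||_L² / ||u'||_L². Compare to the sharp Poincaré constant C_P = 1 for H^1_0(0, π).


||u||_L² / ||u'||_L² = sqrt(3)*π/6 < C_P = 1.

u(x) = 3/4·x^2·(π − x)^2, so u'(x) = 3*x*(x - π)*(2*x - π)/2.
u(x) = 3/4·x^2·(π − x)^2 vanishes at x = 0 and x = π, so u ∈ H^1_0(0, π). Differentiate via the product rule and integrate the resulting polynomials term by term.
  ∫_0^π u² dx = ∫_0^π (9*x^8/16 - 9*π*x^7/4 + 27*π^2*x^6/8 - 9*π^3*x^5/4 + 9*π^4*x^4/16) dx. Term by term:
    ∫_0^π 9*x^8/16 dx = π^9/16;  ∫_0^π -9*π*x^7/4 dx = -9*π^9/32;  ∫_0^π 27*π^2*x^6/8 dx = 27*π^9/56;
    ∫_0^π -9*π^3*x^5/4 dx = -3*π^9/8;  ∫_0^π 9*π^4*x^4/16 dx = 9*π^9/80.
  Sum: π^9/16 − 9*π^9/32 + 27*π^9/56 − 3*π^9/8 + 9*π^9/80 = π^9/1120.
  ∫_0^π (u')² dx = ∫_0^π (9*x^6 - 27*π*x^5 + 117*π^2*x^4/4 - 27*π^3*x^3/2 + 9*π^4*x^2/4) dx. Term by term:
    ∫_0^π 9*x^6 dx = 9*π^7/7;  ∫_0^π -27*π*x^5 dx = -9*π^7/2;  ∫_0^π 117*π^2*x^4/4 dx = 117*π^7/20;
    ∫_0^π -27*π^3*x^3/2 dx = -27*π^7/8;  ∫_0^π 9*π^4*x^2/4 dx = 3*π^7/4.
  Sum: 9*π^7/7 − 9*π^7/2 + 117*π^7/20 − 27*π^7/8 + 3*π^7/4 = 3*π^7/280.
∫_0^π u² dx = π^9/1120, so ||u||_L² = sqrt(70)*π^(9/2)/280.
∫_0^π (u')² dx = 3*π^7/280, so ||u'||_L² = sqrt(210)*π^(7/2)/140.
Ratio ||u||_L² / ||u'||_L² = sqrt(3)*π/6.
Sharp Poincaré constant on H^1_0(0, π) is C_P = L/π = 1, achieved by sin(x).
A polynomial bump cannot attain the sharp Poincaré constant (only the first sine eigenfunction does), so the ratio is strictly less than C_P, consistent with ||u||_L² ≤ C_P ||u'||_L².


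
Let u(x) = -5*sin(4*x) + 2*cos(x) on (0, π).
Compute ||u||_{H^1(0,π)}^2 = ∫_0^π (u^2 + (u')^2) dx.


||u||_{H^1(0,π)}^2 = -64/3 + 433*π/2

u'(x) = -2*sin(x) - 20*cos(4*x).
Expand u² and (u')² and integrate term by term on (0, π), using: for integers n ≥ 1, ∫_0^π sin²(nx) dx = ∫_0^π cos²(nx) dx = π/2; for n ≠ n', ∫_0^π sin(nx)sin(n'x) dx = ∫_0^π cos(nx)cos(n'x) dx = 0; and by product-to-sum, ∫_0^π sin(nx)cos(n'x) dx = ½∫_0^π [sin((n+n')x) + sin((n−n')x)] dx, which is 0 when n+n' is even and 2n/(n²−n'²) when n+n' is odd (it need not vanish on (0, π)).
  u² squared terms: (-5)²·∫sin(4x)² dx = 25·π/2 = 25*π/2;  (2)²·∫cos(x)² dx = 4·π/2 = 2*π.
  u² cross terms: 2·(-5)·(2)·∫sin(4x)·cos(x) dx = -20·(8/15) = -32/3.
  So ∫_0^π u² dx = 25*π/2 + 2*π − 32/3 = -32/3 + 29*π/2.
  (u')² squared terms: (-20)²·∫cos(4x)² dx = 400·π/2 = 200*π;  (-2)²·∫sin(x)² dx = 4·π/2 = 2*π.
  (u')² cross terms: 2·(-20)·(-2)·∫cos(4x)·sin(x) dx = 80·(-2/15) = -32/3.
  So ∫_0^π (u')² dx = 200*π + 2*π − 32/3 = -32/3 + 202*π.
||u||_{H^1}^2 = (-32/3 + 29*π/2) + (-32/3 + 202*π) = -64/3 + 433*π/2.


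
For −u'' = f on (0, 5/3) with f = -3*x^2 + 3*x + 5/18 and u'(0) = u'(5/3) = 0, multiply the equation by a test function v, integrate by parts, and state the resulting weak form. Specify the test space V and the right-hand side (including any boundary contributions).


V = H^1(0, 5/3) (no boundary constraint on v; u is determined up to an additive constant); weak form: ∫_0^5/3 u'v' dx = ∫_0^5/3 (-3*x^2 + 3*x + 5/18) v dx for all v ∈ V.

Multiply both sides by a test function v and integrate from 0 to 5/3:
  ∫_0^5/3 −u''(x) v(x) dx = ∫_0^5/3 f(x) v(x) dx.
Integrate the LHS by parts once:
  ∫_0^5/3 −u'' v dx = −[u'(x) v(x)]_0^5/3 + ∫_0^5/3 u'(x) v'(x) dx.
Thus ∫_0^5/3 u'(x) v'(x) dx = ∫_0^5/3 f(x) v(x) dx + [u'(x) v(x)]_0^5/3.
Choose V so that boundary terms are either known or forced to vanish.
u has homogeneous Neumann: u'(0) = u'(5/3) = 0. So [u' v]_0^5/3 = 0·v(5/3) − 0·v(0) = 0 for any v; take V = H^1(0, 5/3).
Weak formulation: find u (satisfying any essential BC) such that ∫_0^5/3 u'(x) v'(x) dx = ∫_0^5/3 f v dx for all v ∈ V (homogeneous Neumann, so boundary terms vanish).
Substituting f(x) = -3*x^2 + 3*x + 5/18, the right-hand side is ∫_0^5/3 (-3*x^2 + 3*x + 5/18) v dx.
Compatibility check (pure Neumann): taking v ≡ 1 ∈ V gives 0 = ∫_0^5/3 f dx + (0) − (0), i.e. ∫_0^5/3 f dx must equal u'(0) − u'(5/3) = 0. Indeed ∫_0^5/3 (-3*x^2 + 3*x + 5/18) dx = 0, so the data are compatible. The solution is then unique only up to an additive constant (fix it e.g. by requiring ∫_0^5/3 u dx = 0).


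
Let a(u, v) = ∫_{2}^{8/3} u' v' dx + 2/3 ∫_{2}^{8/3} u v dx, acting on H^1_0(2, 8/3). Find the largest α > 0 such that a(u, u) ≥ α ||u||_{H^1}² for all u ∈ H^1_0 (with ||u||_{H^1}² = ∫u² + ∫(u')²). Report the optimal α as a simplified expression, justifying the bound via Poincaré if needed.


α = (8 + 27*π^2)/(3*(4 + 9*π^2))

Coercivity of a(·,·) on H^1_0(2, 8/3) means a(u, u) ≥ α ||u||_{H^1}² for every u ∈ H^1_0.
The interval has length L = 2/3, and Poincaré/coercivity depend only on L. Here a(u, u) = ∫(u')² + (2/3)·∫u².
Here 0 < c = 2/3 < 1. The condition a(u,u) ≥ α||u||_{H^1}² reads (1−α)∫(u')² ≥ (α−c)∫u². Any admissible α is ≤ 1 (rapidly oscillating u have ∫u²/∫(u')² → 0), and α = 1 would force 0 ≥ (1−c)∫u², impossible since c < 1; so 1−α > 0. By the sharp Poincaré inequality on H^1_0 of an interval of length L, ∫(u')² ≥ (π/L)²∫u² with equality for the first sine mode sin(π(x−x₀)/L) (x₀ the left endpoint), so the inequality holds for all u iff (1−α)(π/L)² ≥ α − c, i.e. α ≤ ((π/L)² + c)/((π/L)² + 1) = (1 + c(L/π)²)/(1 + (L/π)²). With (π/L)² = 9*π^2/4 and c = 2/3, the largest admissible constant is α = ((π/L)² + c)/((π/L)² + 1).
Simplifying, α = (8 + 27*π^2)/(3*(4 + 9*π^2)).


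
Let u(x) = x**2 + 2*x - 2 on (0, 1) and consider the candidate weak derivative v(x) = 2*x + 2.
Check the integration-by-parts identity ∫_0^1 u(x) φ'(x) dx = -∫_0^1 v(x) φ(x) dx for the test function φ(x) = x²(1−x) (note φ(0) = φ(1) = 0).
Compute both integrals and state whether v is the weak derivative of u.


LHS = -4/15, RHS = -4/15. Yes, v = u' weakly.

u(x) = x**2 + 2*x - 2, classical derivative u'(x) = 2*x + 2.
φ(x) = x²(1−x), so φ'(x) = x*(2 - 3*x).
Note φ(0) = φ(1) = 0, so the boundary term u·φ vanishes.
LHS = ∫_0^1 u(x) φ'(x) dx = ∫_0^1 (-3*x^4 - 4*x^3 + 10*x^2 - 4*x) dx. Term by term:
  ∫_0^1 -3*x^4 dx = -3/5;  ∫_0^1 -4*x^3 dx = -1;  ∫_0^1 10*x^2 dx = 10/3;
  ∫_0^1 -4*x dx = -2.
Sum: -3/5 − 1 + 10/3 − 2 = -4/15.
So LHS = -4/15.
∫_0^1 v(x) φ(x) dx = ∫_0^1 (-2*x^4 + 2*x^2) dx. Term by term:
  ∫_0^1 -2*x^4 dx = -2/5;  ∫_0^1 2*x^2 dx = 2/3.
Sum: -2/5 + 2/3 = 4/15.
So RHS = -∫_0^1 v(x) φ(x) dx = -4/15.
LHS = RHS, so the identity holds for this test φ.
Moreover u is smooth here and v(x) = u'(x) = 2*x + 2 pointwise, so the identity holds for every test function. Hence v is the weak derivative of u.
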